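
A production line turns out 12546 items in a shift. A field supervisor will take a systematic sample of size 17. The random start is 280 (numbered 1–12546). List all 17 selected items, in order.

280, 1018, 1756, 2494, 3232, 3970, 4708, 5446, 6184, 6922, 7660, 8398, 9136, 9874, 10612, 11350, 12088

k = N/n = 12546/17 = 738
item 1: 280
item 2: 280 + 738 = 1018
item 3: 1018 + 738 = 1756
item 4: 1756 + 738 = 2494
item 5: 2494 + 738 = 3232
item 6: 3232 + 738 = 3970
item 7: 3970 + 738 = 4708
item 8: 4708 + 738 = 5446
item 9: 5446 + 738 = 6184
item 10: 6184 + 738 = 6922
item 11: 6922 + 738 = 7660
item 12: 7660 + 738 = 8398
item 13: 8398 + 738 = 9136
item 14: 9136 + 738 = 9874
item 15: 9874 + 738 = 10612
item 16: 10612 + 738 = 11350
item 17: 11350 + 738 = 12088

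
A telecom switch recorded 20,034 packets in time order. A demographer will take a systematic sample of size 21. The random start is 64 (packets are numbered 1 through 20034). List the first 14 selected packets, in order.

64, 1018, 1972, 2926, 3880, 4834, 5788, 6742, 7696, 8650, 9604, 10558, 11512, 12466

k = N/n = 20034/21 = 954
packet 1: 64
packet 2: 64 + 954 = 1018
packet 3: 1018 + 954 = 1972
packet 4: 1972 + 954 = 2926
packet 5: 2926 + 954 = 3880
packet 6: 3880 + 954 = 4834
packet 7: 4834 + 954 = 5788
packet 8: 5788 + 954 = 6742
packet 9: 6742 + 954 = 7696
packet 10: 7696 + 954 = 8650
packet 11: 8650 + 954 = 9604
packet 12: 9604 + 954 = 10558
packet 13: 10558 + 954 = 11512
packet 14: 11512 + 954 = 12466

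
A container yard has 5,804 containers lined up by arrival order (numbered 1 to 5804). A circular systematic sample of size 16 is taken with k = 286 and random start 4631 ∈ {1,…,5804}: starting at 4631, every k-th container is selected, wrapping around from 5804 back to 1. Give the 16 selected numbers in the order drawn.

Selection 1: 4631
Selection 2: 4631 + 286 = 4917
Selection 3: 4917 + 286 = 5203
Selection 4: 5203 + 286 = 5489
Selection 5: 5489 + 286 = 5775
Selection 6: 5775 + 286 = 6061 → 6061 − 5804 = 257
Selection 7: 257 + 286 = 543
Selection 8: 543 + 286 = 829
Selection 9: 829 + 286 = 1115
Selection 10: 1115 + 286 = 1401
Selection 11: 1401 + 286 = 1687
Selection 12: 1687 + 286 = 1973
Selection 13: 1973 + 286 = 2259
Selection 14: 2259 + 286 = 2545
Selection 15: 2545 + 286 = 2831
Selection 16: 2831 + 286 = 3117

4631, 4917, 5203, 5489, 5775, 257, 543, 829, 1115, 1401, 1687, 1973, 2259, 2545, 2831, 3117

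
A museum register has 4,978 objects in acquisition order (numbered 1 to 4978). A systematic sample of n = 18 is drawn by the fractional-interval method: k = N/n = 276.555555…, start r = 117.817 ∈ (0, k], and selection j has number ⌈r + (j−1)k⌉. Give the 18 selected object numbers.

j=1: r + 0k = 117.817 → ⌈·⌉ = 118
j=2: r + 1k = 394.372555… → ⌈·⌉ = 395
j=3: r + 2k = 670.928111… → ⌈·⌉ = 671
j=4: r + 3k = 947.483666… → ⌈·⌉ = 948
j=5: r + 4k = 1224.039222… → ⌈·⌉ = 1225
j=6: r + 5k = 1500.594777… → ⌈·⌉ = 1501
j=7: r + 6k = 1777.150333… → ⌈·⌉ = 1778
j=8: r + 7k = 2053.705888… → ⌈·⌉ = 2054
j=9: r + 8k = 2330.261444… → ⌈·⌉ = 2331
j=10: r + 9k = 2606.817 → ⌈·⌉ = 2607
j=11: r + 10k = 2883.372555… → ⌈·⌉ = 2884
j=12: r + 11k = 3159.928111… → ⌈·⌉ = 3160
j=13: r + 12k = 3436.483666… → ⌈·⌉ = 3437
j=14: r + 13k = 3713.039222… → ⌈·⌉ = 3714
j=15: r + 14k = 3989.594777… → ⌈·⌉ = 3990
j=16: r + 15k = 4266.150333… → ⌈·⌉ = 4267
j=17: r + 16k = 4542.705888… → ⌈·⌉ = 4543
j=18: r + 17k = 4819.261444… → ⌈·⌉ = 4820

118, 395, 671, 948, 1225, 1501, 1778, 2054, 2331, 2607, 2884, 3160, 3437, 3714, 3990, 4267, 4543, 4820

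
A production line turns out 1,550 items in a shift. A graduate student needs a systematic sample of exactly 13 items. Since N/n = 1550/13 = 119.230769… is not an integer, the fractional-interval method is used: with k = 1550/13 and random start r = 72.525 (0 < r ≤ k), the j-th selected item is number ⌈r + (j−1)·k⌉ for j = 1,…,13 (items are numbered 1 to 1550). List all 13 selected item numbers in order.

73, 192, 311, 431, 550, 669, 788, 908, 1027, 1146, 1265, 1385, 1504

j=1: r + 0k = 72.525 → ⌈·⌉ = 73
j=2: r + 1k = 191.755769… → ⌈·⌉ = 192
j=3: r + 2k = 310.986538… → ⌈·⌉ = 311
j=4: r + 3k = 430.217307… → ⌈·⌉ = 431
j=5: r + 4k = 549.448076… → ⌈·⌉ = 550
j=6: r + 5k = 668.678846… → ⌈·⌉ = 669
j=7: r + 6k = 787.909615… → ⌈·⌉ = 788
j=8: r + 7k = 907.140384… → ⌈·⌉ = 908
j=9: r + 8k = 1026.371153… → ⌈·⌉ = 1027
j=10: r + 9k = 1145.601923… → ⌈·⌉ = 1146
j=11: r + 10k = 1264.832692… → ⌈·⌉ = 1265
j=12: r + 11k = 1384.063461… → ⌈·⌉ = 1385
j=13: r + 12k = 1503.294230… → ⌈·⌉ = 1504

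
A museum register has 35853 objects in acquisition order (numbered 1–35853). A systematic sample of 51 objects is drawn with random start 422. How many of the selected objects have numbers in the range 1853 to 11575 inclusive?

k = 35853/51 = 703
First selection ≥ 1853: 422 + ⌈(1853−422)/703⌉·703 = 422 + 3×703 = 2531
Last selection ≤ 11575: 422 + ⌊(11575−422)/703⌋·703 = 422 + 15×703 = 10967
Count = 15 − 3 + 1 = 13

13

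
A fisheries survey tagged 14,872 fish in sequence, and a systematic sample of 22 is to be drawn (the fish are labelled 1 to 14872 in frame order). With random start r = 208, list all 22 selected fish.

208, 884, 1560, 2236, 2912, 3588, 4264, 4940, 5616, 6292, 6968, 7644, 8320, 8996, 9672, 10348, 11024, 11700, 12376, 13052, 13728, 14404

k = N/n = 14872/22 = 676
fish 1: 208
fish 2: 208 + 676 = 884
fish 3: 884 + 676 = 1560
fish 4: 1560 + 676 = 2236
fish 5: 2236 + 676 = 2912
fish 6: 2912 + 676 = 3588
fish 7: 3588 + 676 = 4264
fish 8: 4264 + 676 = 4940
fish 9: 4940 + 676 = 5616
fish 10: 5616 + 676 = 6292
fish 11: 6292 + 676 = 6968
fish 12: 6968 + 676 = 7644
fish 13: 7644 + 676 = 8320
fish 14: 8320 + 676 = 8996
fish 15: 8996 + 676 = 9672
fish 16: 9672 + 676 = 10348
fish 17: 10348 + 676 = 11024
fish 18: 11024 + 676 = 11700
fish 19: 11700 + 676 = 12376
fish 20: 12376 + 676 = 13052
fish 21: 13052 + 676 = 13728
fish 22: 13728 + 676 = 14404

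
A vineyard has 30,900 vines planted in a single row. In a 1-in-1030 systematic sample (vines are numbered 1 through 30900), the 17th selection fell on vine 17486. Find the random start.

1006

k = 1030
r = 17486 − (17−1)×1030 = 17486 − 16480 = 1006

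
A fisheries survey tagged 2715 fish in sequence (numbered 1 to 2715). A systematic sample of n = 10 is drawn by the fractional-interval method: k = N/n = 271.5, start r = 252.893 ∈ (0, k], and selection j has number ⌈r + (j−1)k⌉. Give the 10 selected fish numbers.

253, 525, 796, 1068, 1339, 1611, 1882, 2154, 2425, 2697

j=1: r + 0k = 252.893 → ⌈·⌉ = 253
j=2: r + 1k = 524.393 → ⌈·⌉ = 525
j=3: r + 2k = 795.893 → ⌈·⌉ = 796
j=4: r + 3k = 1067.393 → ⌈·⌉ = 1068
j=5: r + 4k = 1338.893 → ⌈·⌉ = 1339
j=6: r + 5k = 1610.393 → ⌈·⌉ = 1611
j=7: r + 6k = 1881.893 → ⌈·⌉ = 1882
j=8: r + 7k = 2153.393 → ⌈·⌉ = 2154
j=9: r + 8k = 2424.893 → ⌈·⌉ = 2425
j=10: r + 9k = 2696.393 → ⌈·⌉ = 2697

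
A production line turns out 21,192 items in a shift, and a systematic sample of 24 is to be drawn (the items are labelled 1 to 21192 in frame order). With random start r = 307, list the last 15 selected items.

k = N/n = 21192/24 = 883
10th selection = 307 + 9×883 = 8254
11th: 8254 + 883 = 9137
12th: 9137 + 883 = 10020
13th: 10020 + 883 = 10903
14th: 10903 + 883 = 11786
15th: 11786 + 883 = 12669
16th: 12669 + 883 = 13552
17th: 13552 + 883 = 14435
18th: 14435 + 883 = 15318
19th: 15318 + 883 = 16201
20th: 16201 + 883 = 17084
21st: 17084 + 883 = 17967
22nd: 17967 + 883 = 18850
23rd: 18850 + 883 = 19733
24th: 19733 + 883 = 20616

8254, 9137, 10020, 10903, 11786, 12669, 13552, 14435, 15318, 16201, 17084, 17967, 18850, 19733, 20616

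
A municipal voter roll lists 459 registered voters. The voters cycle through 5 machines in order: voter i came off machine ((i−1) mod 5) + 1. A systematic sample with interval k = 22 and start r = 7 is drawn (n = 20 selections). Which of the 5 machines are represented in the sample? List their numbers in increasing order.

Consecutive selections differ by k = 22, so their machine numbers differ by 22 mod 5 = 2.
gcd(22, 5) = 1, so the sample visits 5/1 = 5 distinct residues mod 5.
Start 7 is machine 2; the machines hit are 1, 2, 3, 4, 5.

1, 2, 3, 4, 5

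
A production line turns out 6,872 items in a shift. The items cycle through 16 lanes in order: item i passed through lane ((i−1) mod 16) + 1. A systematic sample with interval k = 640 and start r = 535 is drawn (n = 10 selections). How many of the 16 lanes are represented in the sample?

Consecutive selections differ by k = 640, so their lane numbers differ by 640 mod 16 = 0.
gcd(640, 16) = 16, so the sample visits 16/16 = 1 distinct residues mod 16.
Start 535 is lane 7; the lanes hit are 7.

1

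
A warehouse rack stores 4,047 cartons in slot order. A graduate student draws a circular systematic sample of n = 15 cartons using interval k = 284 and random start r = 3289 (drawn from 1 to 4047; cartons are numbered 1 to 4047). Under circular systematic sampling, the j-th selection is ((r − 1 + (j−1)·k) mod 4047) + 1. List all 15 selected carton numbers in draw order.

3289, 3573, 3857, 94, 378, 662, 946, 1230, 1514, 1798, 2082, 2366, 2650, 2934, 3218

Selection 1: 3289
Selection 2: 3289 + 284 = 3573
Selection 3: 3573 + 284 = 3857
Selection 4: 3857 + 284 = 4141 → 4141 − 4047 = 94
Selection 5: 94 + 284 = 378
Selection 6: 378 + 284 = 662
Selection 7: 662 + 284 = 946
Selection 8: 946 + 284 = 1230
Selection 9: 1230 + 284 = 1514
Selection 10: 1514 + 284 = 1798
Selection 11: 1798 + 284 = 2082
Selection 12: 2082 + 284 = 2366
Selection 13: 2366 + 284 = 2650
Selection 14: 2650 + 284 = 2934
Selection 15: 2934 + 284 = 3218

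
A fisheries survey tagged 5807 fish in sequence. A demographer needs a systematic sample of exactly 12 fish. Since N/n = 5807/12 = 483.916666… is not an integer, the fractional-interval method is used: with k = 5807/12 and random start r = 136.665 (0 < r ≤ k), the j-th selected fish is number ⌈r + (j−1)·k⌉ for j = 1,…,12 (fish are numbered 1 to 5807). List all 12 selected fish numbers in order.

137, 621, 1105, 1589, 2073, 2557, 3041, 3525, 4008, 4492, 4976, 5460

j=1: r + 0k = 136.665 → ⌈·⌉ = 137
j=2: r + 1k = 620.581666… → ⌈·⌉ = 621
j=3: r + 2k = 1104.498333… → ⌈·⌉ = 1105
j=4: r + 3k = 1588.415 → ⌈·⌉ = 1589
j=5: r + 4k = 2072.331666… → ⌈·⌉ = 2073
j=6: r + 5k = 2556.248333… → ⌈·⌉ = 2557
j=7: r + 6k = 3040.165 → ⌈·⌉ = 3041
j=8: r + 7k = 3524.081666… → ⌈·⌉ = 3525
j=9: r + 8k = 4007.998333… → ⌈·⌉ = 4008
j=10: r + 9k = 4491.915 → ⌈·⌉ = 4492
j=11: r + 10k = 4975.831666… → ⌈·⌉ = 4976
j=12: r + 11k = 5459.748333… → ⌈·⌉ = 5460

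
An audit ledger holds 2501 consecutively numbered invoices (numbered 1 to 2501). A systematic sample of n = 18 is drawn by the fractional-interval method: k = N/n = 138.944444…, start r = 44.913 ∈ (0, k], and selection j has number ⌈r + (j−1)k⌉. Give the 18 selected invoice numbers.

j=1: r + 0k = 44.913 → ⌈·⌉ = 45
j=2: r + 1k = 183.857444… → ⌈·⌉ = 184
j=3: r + 2k = 322.801888… → ⌈·⌉ = 323
j=4: r + 3k = 461.746333… → ⌈·⌉ = 462
j=5: r + 4k = 600.690777… → ⌈·⌉ = 601
j=6: r + 5k = 739.635222… → ⌈·⌉ = 740
j=7: r + 6k = 878.579666… → ⌈·⌉ = 879
j=8: r + 7k = 1017.524111… → ⌈·⌉ = 1018
j=9: r + 8k = 1156.468555… → ⌈·⌉ = 1157
j=10: r + 9k = 1295.413 → ⌈·⌉ = 1296
j=11: r + 10k = 1434.357444… → ⌈·⌉ = 1435
j=12: r + 11k = 1573.301888… → ⌈·⌉ = 1574
j=13: r + 12k = 1712.246333… → ⌈·⌉ = 1713
j=14: r + 13k = 1851.190777… → ⌈·⌉ = 1852
j=15: r + 14k = 1990.135222… → ⌈·⌉ = 1991
j=16: r + 15k = 2129.079666… → ⌈·⌉ = 2130
j=17: r + 16k = 2268.024111… → ⌈·⌉ = 2269
j=18: r + 17k = 2406.968555… → ⌈·⌉ = 2407

45, 184, 323, 462, 601, 740, 879, 1018, 1157, 1296, 1435, 1574, 1713, 1852, 1991, 2130, 2269, 2407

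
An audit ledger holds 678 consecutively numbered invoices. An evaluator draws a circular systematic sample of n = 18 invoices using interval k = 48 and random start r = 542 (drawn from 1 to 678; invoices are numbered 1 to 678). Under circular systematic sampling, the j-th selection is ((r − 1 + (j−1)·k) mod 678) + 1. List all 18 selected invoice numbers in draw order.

Selection 1: 542
Selection 2: 542 + 48 = 590
Selection 3: 590 + 48 = 638
Selection 4: 638 + 48 = 686 → 686 − 678 = 8
Selection 5: 8 + 48 = 56
Selection 6: 56 + 48 = 104
Selection 7: 104 + 48 = 152
Selection 8: 152 + 48 = 200
Selection 9: 200 + 48 = 248
Selection 10: 248 + 48 = 296
Selection 11: 296 + 48 = 344
Selection 12: 344 + 48 = 392
Selection 13: 392 + 48 = 440
Selection 14: 440 + 48 = 488
Selection 15: 488 + 48 = 536
Selection 16: 536 + 48 = 584
Selection 17: 584 + 48 = 632
Selection 18: 632 + 48 = 680 → 680 − 678 = 2

542, 590, 638, 8, 56, 104, 152, 200, 248, 296, 344, 392, 440, 488, 536, 584, 632, 2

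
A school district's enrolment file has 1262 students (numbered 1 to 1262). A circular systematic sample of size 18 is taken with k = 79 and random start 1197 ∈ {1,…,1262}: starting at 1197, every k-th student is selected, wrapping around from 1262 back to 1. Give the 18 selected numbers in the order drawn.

Selection 1: 1197
Selection 2: 1197 + 79 = 1276 → 1276 − 1262 = 14
Selection 3: 14 + 79 = 93
Selection 4: 93 + 79 = 172
Selection 5: 172 + 79 = 251
Selection 6: 251 + 79 = 330
Selection 7: 330 + 79 = 409
Selection 8: 409 + 79 = 488
Selection 9: 488 + 79 = 567
Selection 10: 567 + 79 = 646
Selection 11: 646 + 79 = 725
Selection 12: 725 + 79 = 804
Selection 13: 804 + 79 = 883
Selection 14: 883 + 79 = 962
Selection 15: 962 + 79 = 1041
Selection 16: 1041 + 79 = 1120
Selection 17: 1120 + 79 = 1199
Selection 18: 1199 + 79 = 1278 → 1278 − 1262 = 16

1197, 14, 93, 172, 251, 330, 409, 488, 567, 646, 725, 804, 883, 962, 1041, 1120, 1199, 16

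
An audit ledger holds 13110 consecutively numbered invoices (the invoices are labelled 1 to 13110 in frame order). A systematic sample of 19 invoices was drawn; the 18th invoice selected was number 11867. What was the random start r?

137

k = 13110/19 = 690
r = 11867 − (18−1)×690 = 11867 − 11730 = 137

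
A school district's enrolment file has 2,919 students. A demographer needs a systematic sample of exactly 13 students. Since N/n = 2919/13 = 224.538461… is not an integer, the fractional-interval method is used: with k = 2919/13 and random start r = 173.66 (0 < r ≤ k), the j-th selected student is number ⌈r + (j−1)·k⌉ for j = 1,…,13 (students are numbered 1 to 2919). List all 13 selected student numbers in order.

174, 399, 623, 848, 1072, 1297, 1521, 1746, 1970, 2195, 2420, 2644, 2869

j=1: r + 0k = 173.66 → ⌈·⌉ = 174
j=2: r + 1k = 398.198461… → ⌈·⌉ = 399
j=3: r + 2k = 622.736923… → ⌈·⌉ = 623
j=4: r + 3k = 847.275384… → ⌈·⌉ = 848
j=5: r + 4k = 1071.813846… → ⌈·⌉ = 1072
j=6: r + 5k = 1296.352307… → ⌈·⌉ = 1297
j=7: r + 6k = 1520.890769… → ⌈·⌉ = 1521
j=8: r + 7k = 1745.429230… → ⌈·⌉ = 1746
j=9: r + 8k = 1969.967692… → ⌈·⌉ = 1970
j=10: r + 9k = 2194.506153… → ⌈·⌉ = 2195
j=11: r + 10k = 2419.044615… → ⌈·⌉ = 2420
j=12: r + 11k = 2643.583076… → ⌈·⌉ = 2644
j=13: r + 12k = 2868.121538… → ⌈·⌉ = 2869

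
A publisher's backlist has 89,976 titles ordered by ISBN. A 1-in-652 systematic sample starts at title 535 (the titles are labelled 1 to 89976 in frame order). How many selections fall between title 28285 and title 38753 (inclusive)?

16

k = 652
First selection ≥ 28285: 535 + ⌈(28285−535)/652⌉·652 = 535 + 43×652 = 28571
Last selection ≤ 38753: 535 + ⌊(38753−535)/652⌋·652 = 535 + 58×652 = 38351
Count = 58 − 43 + 1 = 16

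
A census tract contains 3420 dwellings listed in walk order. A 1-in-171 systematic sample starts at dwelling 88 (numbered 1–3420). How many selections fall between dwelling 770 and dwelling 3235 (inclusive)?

15

k = 171
First selection ≥ 770: 88 + ⌈(770−88)/171⌉·171 = 88 + 4×171 = 772
Last selection ≤ 3235: 88 + ⌊(3235−88)/171⌋·171 = 88 + 18×171 = 3166
Count = 18 − 4 + 1 = 15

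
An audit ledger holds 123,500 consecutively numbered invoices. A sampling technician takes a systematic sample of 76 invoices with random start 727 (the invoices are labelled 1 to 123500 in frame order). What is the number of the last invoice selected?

122602

k = 123500/76 = 1625
76th selection = r + (76−1)·k = 727 + 75×1625 = 727 + 121875 = 122602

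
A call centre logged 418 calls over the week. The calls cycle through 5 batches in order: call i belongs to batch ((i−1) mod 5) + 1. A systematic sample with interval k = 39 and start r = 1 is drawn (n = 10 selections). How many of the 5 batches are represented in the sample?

Consecutive selections differ by k = 39, so their batch numbers differ by 39 mod 5 = 4.
gcd(39, 5) = 1, so the sample visits 5/1 = 5 distinct residues mod 5.
Start 1 is batch 1; the batches hit are 1, 2, 3, 4, 5.

5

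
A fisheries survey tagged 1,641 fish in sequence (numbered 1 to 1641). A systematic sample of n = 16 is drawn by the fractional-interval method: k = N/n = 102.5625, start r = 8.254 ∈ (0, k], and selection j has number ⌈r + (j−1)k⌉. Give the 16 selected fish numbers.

9, 111, 214, 316, 419, 522, 624, 727, 829, 932, 1034, 1137, 1240, 1342, 1445, 1547

j=1: r + 0k = 8.254 → ⌈·⌉ = 9
j=2: r + 1k = 110.8165 → ⌈·⌉ = 111
j=3: r + 2k = 213.379 → ⌈·⌉ = 214
j=4: r + 3k = 315.9415 → ⌈·⌉ = 316
j=5: r + 4k = 418.504 → ⌈·⌉ = 419
j=6: r + 5k = 521.0665 → ⌈·⌉ = 522
j=7: r + 6k = 623.629 → ⌈·⌉ = 624
j=8: r + 7k = 726.1915 → ⌈·⌉ = 727
j=9: r + 8k = 828.754 → ⌈·⌉ = 829
j=10: r + 9k = 931.3165 → ⌈·⌉ = 932
j=11: r + 10k = 1033.879 → ⌈·⌉ = 1034
j=12: r + 11k = 1136.4415 → ⌈·⌉ = 1137
j=13: r + 12k = 1239.004 → ⌈·⌉ = 1240
j=14: r + 13k = 1341.5665 → ⌈·⌉ = 1342
j=15: r + 14k = 1444.129 → ⌈·⌉ = 1445
j=16: r + 15k = 1546.6915 → ⌈·⌉ = 1547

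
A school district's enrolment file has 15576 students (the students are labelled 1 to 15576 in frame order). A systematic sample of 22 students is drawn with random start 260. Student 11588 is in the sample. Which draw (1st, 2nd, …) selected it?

17

k = 15576/22 = 708
position = (11588 − 260)/708 + 1 = 11328/708 + 1 = 16 + 1 = 17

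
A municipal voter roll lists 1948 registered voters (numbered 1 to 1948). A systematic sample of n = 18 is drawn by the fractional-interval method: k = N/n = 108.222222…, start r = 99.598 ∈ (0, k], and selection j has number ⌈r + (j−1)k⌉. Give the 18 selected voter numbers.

j=1: r + 0k = 99.598 → ⌈·⌉ = 100
j=2: r + 1k = 207.820222… → ⌈·⌉ = 208
j=3: r + 2k = 316.042444… → ⌈·⌉ = 317
j=4: r + 3k = 424.264666… → ⌈·⌉ = 425
j=5: r + 4k = 532.486888… → ⌈·⌉ = 533
j=6: r + 5k = 640.709111… → ⌈·⌉ = 641
j=7: r + 6k = 748.931333… → ⌈·⌉ = 749
j=8: r + 7k = 857.153555… → ⌈·⌉ = 858
j=9: r + 8k = 965.375777… → ⌈·⌉ = 966
j=10: r + 9k = 1073.598 → ⌈·⌉ = 1074
j=11: r + 10k = 1181.820222… → ⌈·⌉ = 1182
j=12: r + 11k = 1290.042444… → ⌈·⌉ = 1291
j=13: r + 12k = 1398.264666… → ⌈·⌉ = 1399
j=14: r + 13k = 1506.486888… → ⌈·⌉ = 1507
j=15: r + 14k = 1614.709111… → ⌈·⌉ = 1615
j=16: r + 15k = 1722.931333… → ⌈·⌉ = 1723
j=17: r + 16k = 1831.153555… → ⌈·⌉ = 1832
j=18: r + 17k = 1939.375777… → ⌈·⌉ = 1940

100, 208, 317, 425, 533, 641, 749, 858, 966, 1074, 1182, 1291, 1399, 1507, 1615, 1723, 1832, 1940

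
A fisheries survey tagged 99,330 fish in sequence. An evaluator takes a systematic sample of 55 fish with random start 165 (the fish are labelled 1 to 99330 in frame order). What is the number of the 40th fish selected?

70599

k = 99330/55 = 1806
40th selection = r + (40−1)·k = 165 + 39×1806 = 165 + 70434 = 70599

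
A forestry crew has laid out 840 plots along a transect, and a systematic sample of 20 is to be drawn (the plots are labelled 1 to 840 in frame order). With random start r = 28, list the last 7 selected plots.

k = N/n = 840/20 = 42
14th selection = 28 + 13×42 = 574
15th: 574 + 42 = 616
16th: 616 + 42 = 658
17th: 658 + 42 = 700
18th: 700 + 42 = 742
19th: 742 + 42 = 784
20th: 784 + 42 = 826

574, 616, 658, 700, 742, 784, 826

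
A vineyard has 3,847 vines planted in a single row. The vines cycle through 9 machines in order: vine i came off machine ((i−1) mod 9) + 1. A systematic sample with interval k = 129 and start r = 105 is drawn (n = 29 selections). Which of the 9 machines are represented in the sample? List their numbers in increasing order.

3, 6, 9

Consecutive selections differ by k = 129, so their machine numbers differ by 129 mod 9 = 3.
gcd(129, 9) = 3, so the sample visits 9/3 = 3 distinct residues mod 9.
Start 105 is machine 6; the machines hit are 3, 6, 9.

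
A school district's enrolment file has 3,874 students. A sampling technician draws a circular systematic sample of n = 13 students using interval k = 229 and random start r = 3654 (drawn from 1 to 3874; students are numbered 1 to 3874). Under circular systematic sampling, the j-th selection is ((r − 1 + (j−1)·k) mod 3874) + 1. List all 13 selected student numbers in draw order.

3654, 9, 238, 467, 696, 925, 1154, 1383, 1612, 1841, 2070, 2299, 2528

Selection 1: 3654
Selection 2: 3654 + 229 = 3883 → 3883 − 3874 = 9
Selection 3: 9 + 229 = 238
Selection 4: 238 + 229 = 467
Selection 5: 467 + 229 = 696
Selection 6: 696 + 229 = 925
Selection 7: 925 + 229 = 1154
Selection 8: 1154 + 229 = 1383
Selection 9: 1383 + 229 = 1612
Selection 10: 1612 + 229 = 1841
Selection 11: 1841 + 229 = 2070
Selection 12: 2070 + 229 = 2299
Selection 13: 2299 + 229 = 2528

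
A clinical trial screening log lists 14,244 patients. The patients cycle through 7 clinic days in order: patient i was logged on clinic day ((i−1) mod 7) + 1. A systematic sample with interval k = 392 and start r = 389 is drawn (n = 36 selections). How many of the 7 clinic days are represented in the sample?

1

Consecutive selections differ by k = 392, so their clinic day numbers differ by 392 mod 7 = 0.
gcd(392, 7) = 7, so the sample visits 7/7 = 1 distinct residues mod 7.
Start 389 is clinic day 4; the clinic days hit are 4.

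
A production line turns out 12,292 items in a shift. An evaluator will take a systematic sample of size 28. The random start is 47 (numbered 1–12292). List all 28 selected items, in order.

47, 486, 925, 1364, 1803, 2242, 2681, 3120, 3559, 3998, 4437, 4876, 5315, 5754, 6193, 6632, 7071, 7510, 7949, 8388, 8827, 9266, 9705, 10144, 10583, 11022, 11461, 11900

k = N/n = 12292/28 = 439
item 1: 47
item 2: 47 + 439 = 486
item 3: 486 + 439 = 925
item 4: 925 + 439 = 1364
item 5: 1364 + 439 = 1803
item 6: 1803 + 439 = 2242
item 7: 2242 + 439 = 2681
item 8: 2681 + 439 = 3120
item 9: 3120 + 439 = 3559
item 10: 3559 + 439 = 3998
item 11: 3998 + 439 = 4437
item 12: 4437 + 439 = 4876
item 13: 4876 + 439 = 5315
item 14: 5315 + 439 = 5754
item 15: 5754 + 439 = 6193
item 16: 6193 + 439 = 6632
item 17: 6632 + 439 = 7071
item 18: 7071 + 439 = 7510
item 19: 7510 + 439 = 7949
item 20: 7949 + 439 = 8388
item 21: 8388 + 439 = 8827
item 22: 8827 + 439 = 9266
item 23: 9266 + 439 = 9705
item 24: 9705 + 439 = 10144
item 25: 10144 + 439 = 10583
item 26: 10583 + 439 = 11022
item 27: 11022 + 439 = 11461
item 28: 11461 + 439 = 11900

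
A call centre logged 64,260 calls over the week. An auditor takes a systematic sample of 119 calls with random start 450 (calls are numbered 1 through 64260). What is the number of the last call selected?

64170

k = 64260/119 = 540
119th selection = r + (119−1)·k = 450 + 118×540 = 450 + 63720 = 64170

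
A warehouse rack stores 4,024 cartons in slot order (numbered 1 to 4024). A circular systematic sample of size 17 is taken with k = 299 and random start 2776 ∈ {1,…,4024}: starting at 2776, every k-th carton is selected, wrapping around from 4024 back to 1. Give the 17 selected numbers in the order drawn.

Selection 1: 2776
Selection 2: 2776 + 299 = 3075
Selection 3: 3075 + 299 = 3374
Selection 4: 3374 + 299 = 3673
Selection 5: 3673 + 299 = 3972
Selection 6: 3972 + 299 = 4271 → 4271 − 4024 = 247
Selection 7: 247 + 299 = 546
Selection 8: 546 + 299 = 845
Selection 9: 845 + 299 = 1144
Selection 10: 1144 + 299 = 1443
Selection 11: 1443 + 299 = 1742
Selection 12: 1742 + 299 = 2041
Selection 13: 2041 + 299 = 2340
Selection 14: 2340 + 299 = 2639
Selection 15: 2639 + 299 = 2938
Selection 16: 2938 + 299 = 3237
Selection 17: 3237 + 299 = 3536

2776, 3075, 3374, 3673, 3972, 247, 546, 845, 1144, 1443, 1742, 2041, 2340, 2639, 2938, 3237, 3536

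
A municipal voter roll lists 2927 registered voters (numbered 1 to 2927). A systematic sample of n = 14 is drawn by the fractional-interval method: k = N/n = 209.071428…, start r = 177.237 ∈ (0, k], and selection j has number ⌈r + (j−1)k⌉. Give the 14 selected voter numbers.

178, 387, 596, 805, 1014, 1223, 1432, 1641, 1850, 2059, 2268, 2478, 2687, 2896

j=1: r + 0k = 177.237 → ⌈·⌉ = 178
j=2: r + 1k = 386.308428… → ⌈·⌉ = 387
j=3: r + 2k = 595.379857… → ⌈·⌉ = 596
j=4: r + 3k = 804.451285… → ⌈·⌉ = 805
j=5: r + 4k = 1013.522714… → ⌈·⌉ = 1014
j=6: r + 5k = 1222.594142… → ⌈·⌉ = 1223
j=7: r + 6k = 1431.665571… → ⌈·⌉ = 1432
j=8: r + 7k = 1640.737 → ⌈·⌉ = 1641
j=9: r + 8k = 1849.808428… → ⌈·⌉ = 1850
j=10: r + 9k = 2058.879857… → ⌈·⌉ = 2059
j=11: r + 10k = 2267.951285… → ⌈·⌉ = 2268
j=12: r + 11k = 2477.022714… → ⌈·⌉ = 2478
j=13: r + 12k = 2686.094142… → ⌈·⌉ = 2687
j=14: r + 13k = 2895.165571… → ⌈·⌉ = 2896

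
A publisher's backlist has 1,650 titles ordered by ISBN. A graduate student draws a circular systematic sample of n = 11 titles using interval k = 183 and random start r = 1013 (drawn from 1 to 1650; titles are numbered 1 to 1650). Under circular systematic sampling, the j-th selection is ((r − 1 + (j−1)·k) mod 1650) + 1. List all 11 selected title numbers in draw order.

Selection 1: 1013
Selection 2: 1013 + 183 = 1196
Selection 3: 1196 + 183 = 1379
Selection 4: 1379 + 183 = 1562
Selection 5: 1562 + 183 = 1745 → 1745 − 1650 = 95
Selection 6: 95 + 183 = 278
Selection 7: 278 + 183 = 461
Selection 8: 461 + 183 = 644
Selection 9: 644 + 183 = 827
Selection 10: 827 + 183 = 1010
Selection 11: 1010 + 183 = 1193

1013, 1196, 1379, 1562, 95, 278, 461, 644, 827, 1010, 1193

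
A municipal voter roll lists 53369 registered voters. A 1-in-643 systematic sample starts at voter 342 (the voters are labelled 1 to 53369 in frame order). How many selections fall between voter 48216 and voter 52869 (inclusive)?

7

k = 643
First selection ≥ 48216: 342 + ⌈(48216−342)/643⌉·643 = 342 + 75×643 = 48567
Last selection ≤ 52869: 342 + ⌊(52869−342)/643⌋·643 = 342 + 81×643 = 52425
Count = 81 − 75 + 1 = 7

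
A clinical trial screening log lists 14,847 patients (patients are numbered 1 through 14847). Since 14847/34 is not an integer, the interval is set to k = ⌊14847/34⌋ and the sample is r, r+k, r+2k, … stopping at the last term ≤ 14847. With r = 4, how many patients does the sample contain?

35

k = ⌊14847/34⌋ = 436
Achieved size = ⌊(14847 − 4)/436⌋ + 1 = ⌊14843/436⌋ + 1 = 34 + 1 = 35
(last selection: 4 + 34×436 = 14828 ≤ 14847; next would be 15264 > 14847)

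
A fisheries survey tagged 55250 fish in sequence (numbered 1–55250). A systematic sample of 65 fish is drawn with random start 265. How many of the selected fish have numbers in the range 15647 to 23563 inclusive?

9

k = 55250/65 = 850
First selection ≥ 15647: 265 + ⌈(15647−265)/850⌉·850 = 265 + 19×850 = 16415
Last selection ≤ 23563: 265 + ⌊(23563−265)/850⌋·850 = 265 + 27×850 = 23215
Count = 27 − 19 + 1 = 9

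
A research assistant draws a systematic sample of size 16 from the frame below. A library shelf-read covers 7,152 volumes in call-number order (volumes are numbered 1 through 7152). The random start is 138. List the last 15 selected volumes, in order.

k = N/n = 7152/16 = 447
2nd selection = 138 + 1×447 = 585
3rd: 585 + 447 = 1032
4th: 1032 + 447 = 1479
5th: 1479 + 447 = 1926
6th: 1926 + 447 = 2373
7th: 2373 + 447 = 2820
8th: 2820 + 447 = 3267
9th: 3267 + 447 = 3714
10th: 3714 + 447 = 4161
11th: 4161 + 447 = 4608
12th: 4608 + 447 = 5055
13th: 5055 + 447 = 5502
14th: 5502 + 447 = 5949
15th: 5949 + 447 = 6396
16th: 6396 + 447 = 6843

585, 1032, 1479, 1926, 2373, 2820, 3267, 3714, 4161, 4608, 5055, 5502, 5949, 6396, 6843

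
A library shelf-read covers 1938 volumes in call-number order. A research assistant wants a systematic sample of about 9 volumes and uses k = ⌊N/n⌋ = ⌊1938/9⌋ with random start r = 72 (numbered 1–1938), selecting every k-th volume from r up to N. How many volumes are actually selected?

k = ⌊1938/9⌋ = 215
Achieved size = ⌊(1938 − 72)/215⌋ + 1 = ⌊1866/215⌋ + 1 = 8 + 1 = 9
(last selection: 72 + 8×215 = 1792 ≤ 1938; next would be 2007 > 1938)

9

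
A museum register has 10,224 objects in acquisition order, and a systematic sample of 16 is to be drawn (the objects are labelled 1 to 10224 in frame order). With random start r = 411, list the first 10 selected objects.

411, 1050, 1689, 2328, 2967, 3606, 4245, 4884, 5523, 6162

k = N/n = 10224/16 = 639
object 1: 411
object 2: 411 + 639 = 1050
object 3: 1050 + 639 = 1689
object 4: 1689 + 639 = 2328
object 5: 2328 + 639 = 2967
object 6: 2967 + 639 = 3606
object 7: 3606 + 639 = 4245
object 8: 4245 + 639 = 4884
object 9: 4884 + 639 = 5523
object 10: 5523 + 639 = 6162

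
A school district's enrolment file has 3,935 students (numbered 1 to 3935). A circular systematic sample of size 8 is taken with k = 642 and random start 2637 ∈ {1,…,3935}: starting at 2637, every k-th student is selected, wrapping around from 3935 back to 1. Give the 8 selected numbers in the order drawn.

Selection 1: 2637
Selection 2: 2637 + 642 = 3279
Selection 3: 3279 + 642 = 3921
Selection 4: 3921 + 642 = 4563 → 4563 − 3935 = 628
Selection 5: 628 + 642 = 1270
Selection 6: 1270 + 642 = 1912
Selection 7: 1912 + 642 = 2554
Selection 8: 2554 + 642 = 3196

2637, 3279, 3921, 628, 1270, 1912, 2554, 3196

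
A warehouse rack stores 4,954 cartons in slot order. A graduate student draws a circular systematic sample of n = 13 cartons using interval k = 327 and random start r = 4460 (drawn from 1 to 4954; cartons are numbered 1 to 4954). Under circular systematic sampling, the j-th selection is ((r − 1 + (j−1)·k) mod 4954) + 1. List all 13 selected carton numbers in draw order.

Selection 1: 4460
Selection 2: 4460 + 327 = 4787
Selection 3: 4787 + 327 = 5114 → 5114 − 4954 = 160
Selection 4: 160 + 327 = 487
Selection 5: 487 + 327 = 814
Selection 6: 814 + 327 = 1141
Selection 7: 1141 + 327 = 1468
Selection 8: 1468 + 327 = 1795
Selection 9: 1795 + 327 = 2122
Selection 10: 2122 + 327 = 2449
Selection 11: 2449 + 327 = 2776
Selection 12: 2776 + 327 = 3103
Selection 13: 3103 + 327 = 3430

4460, 4787, 160, 487, 814, 1141, 1468, 1795, 2122, 2449, 2776, 3103, 3430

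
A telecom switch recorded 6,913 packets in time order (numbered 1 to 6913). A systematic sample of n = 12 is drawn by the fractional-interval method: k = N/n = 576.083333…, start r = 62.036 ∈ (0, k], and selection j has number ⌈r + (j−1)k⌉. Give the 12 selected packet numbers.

j=1: r + 0k = 62.036 → ⌈·⌉ = 63
j=2: r + 1k = 638.119333… → ⌈·⌉ = 639
j=3: r + 2k = 1214.202666… → ⌈·⌉ = 1215
j=4: r + 3k = 1790.286 → ⌈·⌉ = 1791
j=5: r + 4k = 2366.369333… → ⌈·⌉ = 2367
j=6: r + 5k = 2942.452666… → ⌈·⌉ = 2943
j=7: r + 6k = 3518.536 → ⌈·⌉ = 3519
j=8: r + 7k = 4094.619333… → ⌈·⌉ = 4095
j=9: r + 8k = 4670.702666… → ⌈·⌉ = 4671
j=10: r + 9k = 5246.786 → ⌈·⌉ = 5247
j=11: r + 10k = 5822.869333… → ⌈·⌉ = 5823
j=12: r + 11k = 6398.952666… → ⌈·⌉ = 6399

63, 639, 1215, 1791, 2367, 2943, 3519, 4095, 4671, 5247, 5823, 6399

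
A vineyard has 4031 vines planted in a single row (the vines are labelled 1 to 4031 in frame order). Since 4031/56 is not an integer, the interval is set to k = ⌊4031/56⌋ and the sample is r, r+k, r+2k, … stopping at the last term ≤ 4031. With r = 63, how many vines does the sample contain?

56

k = ⌊4031/56⌋ = 71
Achieved size = ⌊(4031 − 63)/71⌋ + 1 = ⌊3968/71⌋ + 1 = 55 + 1 = 56
(last selection: 63 + 55×71 = 3968 ≤ 4031; next would be 4039 > 4031)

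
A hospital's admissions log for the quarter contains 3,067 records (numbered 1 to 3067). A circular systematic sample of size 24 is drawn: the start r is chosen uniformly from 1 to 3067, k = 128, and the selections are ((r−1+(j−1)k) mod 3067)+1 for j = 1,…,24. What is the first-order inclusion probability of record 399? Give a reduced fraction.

24/3067

For each position j, as r ranges over 1…3067 the j-th selection hits every record exactly once, so record 399 is selected for exactly 24 of the 3067 starts.
Inclusion probability = 24/3067.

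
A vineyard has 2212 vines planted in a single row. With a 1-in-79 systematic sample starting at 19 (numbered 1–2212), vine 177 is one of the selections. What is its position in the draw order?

3

k = 79
position = (177 − 19)/79 + 1 = 158/79 + 1 = 2 + 1 = 3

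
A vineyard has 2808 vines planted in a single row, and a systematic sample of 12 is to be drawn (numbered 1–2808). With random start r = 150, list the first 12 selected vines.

k = N/n = 2808/12 = 234
vine 1: 150
vine 2: 150 + 234 = 384
vine 3: 384 + 234 = 618
vine 4: 618 + 234 = 852
vine 5: 852 + 234 = 1086
vine 6: 1086 + 234 = 1320
vine 7: 1320 + 234 = 1554
vine 8: 1554 + 234 = 1788
vine 9: 1788 + 234 = 2022
vine 10: 2022 + 234 = 2256
vine 11: 2256 + 234 = 2490
vine 12: 2490 + 234 = 2724

150, 384, 618, 852, 1086, 1320, 1554, 1788, 2022, 2256, 2490, 2724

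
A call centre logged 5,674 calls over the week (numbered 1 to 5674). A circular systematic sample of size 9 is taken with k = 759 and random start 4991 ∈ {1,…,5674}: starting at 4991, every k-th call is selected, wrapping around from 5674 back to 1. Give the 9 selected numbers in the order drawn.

4991, 76, 835, 1594, 2353, 3112, 3871, 4630, 5389

Selection 1: 4991
Selection 2: 4991 + 759 = 5750 → 5750 − 5674 = 76
Selection 3: 76 + 759 = 835
Selection 4: 835 + 759 = 1594
Selection 5: 1594 + 759 = 2353
Selection 6: 2353 + 759 = 3112
Selection 7: 3112 + 759 = 3871
Selection 8: 3871 + 759 = 4630
Selection 9: 4630 + 759 = 5389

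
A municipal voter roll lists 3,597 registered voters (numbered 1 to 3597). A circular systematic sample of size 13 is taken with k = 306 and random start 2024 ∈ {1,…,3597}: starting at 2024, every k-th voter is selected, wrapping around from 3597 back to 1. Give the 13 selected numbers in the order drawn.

2024, 2330, 2636, 2942, 3248, 3554, 263, 569, 875, 1181, 1487, 1793, 2099

Selection 1: 2024
Selection 2: 2024 + 306 = 2330
Selection 3: 2330 + 306 = 2636
Selection 4: 2636 + 306 = 2942
Selection 5: 2942 + 306 = 3248
Selection 6: 3248 + 306 = 3554
Selection 7: 3554 + 306 = 3860 → 3860 − 3597 = 263
Selection 8: 263 + 306 = 569
Selection 9: 569 + 306 = 875
Selection 10: 875 + 306 = 1181
Selection 11: 1181 + 306 = 1487
Selection 12: 1487 + 306 = 1793
Selection 13: 1793 + 306 = 2099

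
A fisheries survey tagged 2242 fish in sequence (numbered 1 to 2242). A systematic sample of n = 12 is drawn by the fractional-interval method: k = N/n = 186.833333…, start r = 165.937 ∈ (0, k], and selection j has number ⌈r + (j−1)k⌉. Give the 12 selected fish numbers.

j=1: r + 0k = 165.937 → ⌈·⌉ = 166
j=2: r + 1k = 352.770333… → ⌈·⌉ = 353
j=3: r + 2k = 539.603666… → ⌈·⌉ = 540
j=4: r + 3k = 726.437 → ⌈·⌉ = 727
j=5: r + 4k = 913.270333… → ⌈·⌉ = 914
j=6: r + 5k = 1100.103666… → ⌈·⌉ = 1101
j=7: r + 6k = 1286.937 → ⌈·⌉ = 1287
j=8: r + 7k = 1473.770333… → ⌈·⌉ = 1474
j=9: r + 8k = 1660.603666… → ⌈·⌉ = 1661
j=10: r + 9k = 1847.437 → ⌈·⌉ = 1848
j=11: r + 10k = 2034.270333… → ⌈·⌉ = 2035
j=12: r + 11k = 2221.103666… → ⌈·⌉ = 2222

166, 353, 540, 727, 914, 1101, 1287, 1474, 1661, 1848, 2035, 2222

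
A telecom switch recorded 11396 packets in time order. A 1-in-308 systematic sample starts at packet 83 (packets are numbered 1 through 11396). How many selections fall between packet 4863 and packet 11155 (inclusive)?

k = 308
First selection ≥ 4863: 83 + ⌈(4863−83)/308⌉·308 = 83 + 16×308 = 5011
Last selection ≤ 11155: 83 + ⌊(11155−83)/308⌋·308 = 83 + 35×308 = 10863
Count = 35 − 16 + 1 = 20

20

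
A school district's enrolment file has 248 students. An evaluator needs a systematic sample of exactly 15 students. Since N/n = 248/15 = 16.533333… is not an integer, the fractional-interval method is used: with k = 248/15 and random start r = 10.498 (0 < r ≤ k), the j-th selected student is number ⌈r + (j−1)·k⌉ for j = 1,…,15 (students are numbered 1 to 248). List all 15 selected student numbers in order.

j=1: r + 0k = 10.498 → ⌈·⌉ = 11
j=2: r + 1k = 27.031333… → ⌈·⌉ = 28
j=3: r + 2k = 43.564666… → ⌈·⌉ = 44
j=4: r + 3k = 60.098 → ⌈·⌉ = 61
j=5: r + 4k = 76.631333… → ⌈·⌉ = 77
j=6: r + 5k = 93.164666… → ⌈·⌉ = 94
j=7: r + 6k = 109.698 → ⌈·⌉ = 110
j=8: r + 7k = 126.231333… → ⌈·⌉ = 127
j=9: r + 8k = 142.764666… → ⌈·⌉ = 143
j=10: r + 9k = 159.298 → ⌈·⌉ = 160
j=11: r + 10k = 175.831333… → ⌈·⌉ = 176
j=12: r + 11k = 192.364666… → ⌈·⌉ = 193
j=13: r + 12k = 208.898 → ⌈·⌉ = 209
j=14: r + 13k = 225.431333… → ⌈·⌉ = 226
j=15: r + 14k = 241.964666… → ⌈·⌉ = 242

11, 28, 44, 61, 77, 94, 110, 127, 143, 160, 176, 193, 209, 226, 242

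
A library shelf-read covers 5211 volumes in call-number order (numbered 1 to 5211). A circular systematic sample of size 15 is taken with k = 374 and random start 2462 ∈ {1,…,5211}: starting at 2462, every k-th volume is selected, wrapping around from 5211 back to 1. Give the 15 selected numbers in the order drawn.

Selection 1: 2462
Selection 2: 2462 + 374 = 2836
Selection 3: 2836 + 374 = 3210
Selection 4: 3210 + 374 = 3584
Selection 5: 3584 + 374 = 3958
Selection 6: 3958 + 374 = 4332
Selection 7: 4332 + 374 = 4706
Selection 8: 4706 + 374 = 5080
Selection 9: 5080 + 374 = 5454 → 5454 − 5211 = 243
Selection 10: 243 + 374 = 617
Selection 11: 617 + 374 = 991
Selection 12: 991 + 374 = 1365
Selection 13: 1365 + 374 = 1739
Selection 14: 1739 + 374 = 2113
Selection 15: 2113 + 374 = 2487

2462, 2836, 3210, 3584, 3958, 4332, 4706, 5080, 243, 617, 991, 1365, 1739, 2113, 2487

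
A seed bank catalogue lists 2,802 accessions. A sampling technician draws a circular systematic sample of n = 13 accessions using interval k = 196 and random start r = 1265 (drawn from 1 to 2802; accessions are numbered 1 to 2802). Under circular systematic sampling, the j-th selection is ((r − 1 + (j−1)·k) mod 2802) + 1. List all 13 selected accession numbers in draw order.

1265, 1461, 1657, 1853, 2049, 2245, 2441, 2637, 31, 227, 423, 619, 815

Selection 1: 1265
Selection 2: 1265 + 196 = 1461
Selection 3: 1461 + 196 = 1657
Selection 4: 1657 + 196 = 1853
Selection 5: 1853 + 196 = 2049
Selection 6: 2049 + 196 = 2245
Selection 7: 2245 + 196 = 2441
Selection 8: 2441 + 196 = 2637
Selection 9: 2637 + 196 = 2833 → 2833 − 2802 = 31
Selection 10: 31 + 196 = 227
Selection 11: 227 + 196 = 423
Selection 12: 423 + 196 = 619
Selection 13: 619 + 196 = 815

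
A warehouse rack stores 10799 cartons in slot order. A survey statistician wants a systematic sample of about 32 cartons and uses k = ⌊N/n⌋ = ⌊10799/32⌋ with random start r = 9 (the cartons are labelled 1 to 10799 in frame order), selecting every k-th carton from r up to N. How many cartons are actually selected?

33

k = ⌊10799/32⌋ = 337
Achieved size = ⌊(10799 − 9)/337⌋ + 1 = ⌊10790/337⌋ + 1 = 32 + 1 = 33
(last selection: 9 + 32×337 = 10793 ≤ 10799; next would be 11130 > 10799)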